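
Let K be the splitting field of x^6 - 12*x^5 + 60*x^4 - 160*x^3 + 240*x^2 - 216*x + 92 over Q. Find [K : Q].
The degree of the splitting field over Q equals the order of the Galois group, so first determine the group. The polynomial f is an irreducible sextic over Q, so G = Gal(f/Q) is one of the 16 transitive subgroups 6T1, ..., 6T16 of S_6. The discriminant of f is 746496000000 = 864000^2, a perfect square, so G is contained in A_6. The transitive groups of degree 6 contained in A_6 are: A_4 (6T4, order 12), S_4 (6T7, order 24), (C_3 x C_3) : C_4 (6T10, order 36), PSL(2,5) (6T12, order 60), A_6 (6T15, order 360). By Dedekind's theorem, for a prime p not dividing disc(f) the degrees of the irreducible factors of f mod p form the cycle type of an element of G. Factoring f modulo the 6 such primes p <= 23 (skipping 2, 3, 5, which divide the discriminant), each new pattern first appears at: mod 7: f = (x + 2)(x^5 + 4x^3 + 2x + 4), pattern 5+1; mod 23: f = (x)(x + 9)(x + 14)(x^3 + 11x^2 + 3x + 18), pattern 3+1+1+1. No other pattern occurs in this range, so the set of observed cycle types is {5+1, 3+1+1+1}. Among the candidates above, the only group containing elements of all these cycle types is A_6 (6T15) — each of A_4 (6T4), S_4 (6T7), (C_3 x C_3) : C_4 (6T10), PSL(2,5) (6T12) lacks at least one of them. Hence G = A_6 (6T15), of order 360. The Galois group A_6 (6T15) has order 360, so the splitting field has degree 360 over Q.

360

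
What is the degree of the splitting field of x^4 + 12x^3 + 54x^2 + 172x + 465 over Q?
The degree of the splitting field over Q equals the order of the Galois group, so first determine the group. The polynomial is an irreducible quartic over Q and its discriminant is 1358954496 = 36864^2, a perfect square, so the Galois group is contained in A_4. The resolvent cubic y^3 - 54*y^2 + 204*y + 3896 is irreducible over Q. An irreducible resolvent with square discriminant gives A_4. The Galois group A_4 (4T4) has order 12, so the splitting field has degree 12 over Q.

12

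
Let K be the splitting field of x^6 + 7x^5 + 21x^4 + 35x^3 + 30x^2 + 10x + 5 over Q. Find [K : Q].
The degree of the splitting field over Q equals the order of the Galois group, so first determine the group. The polynomial f is an irreducible sextic over Q, so G = Gal(f/Q) is one of the 16 transitive subgroups 6T1, ..., 6T16 of S_6. The discriminant of f is 525625 = 725^2, a perfect square, so G is contained in A_6. The transitive groups of degree 6 contained in A_6 are: A_4 (6T4, order 12), S_4 (6T7, order 24), (C_3 x C_3) : C_4 (6T10, order 36), PSL(2,5) (6T12, order 60), A_6 (6T15, order 360). By Dedekind's theorem, for a prime p not dividing disc(f) the degrees of the irreducible factors of f mod p form the cycle type of an element of G. Factoring f modulo the 19 such primes p <= 73 (skipping 5, 29, which divide the discriminant), each new pattern first appears at: mod 2: f = (x^2 + x + 1)(x^4 + x + 1), pattern 4+2; mod 11: f = (x^3 + 2x + 2)(x^3 + 7x^2 + 8x + 8), pattern 3+3; mod 19: f = (x + 12)(x + 13)(x^2 + 6x + 10)(x^2 + 14x + 12), pattern 2+2+1+1; mod 61: f = (x + 29)(x + 36)(x + 43)(x^3 + 21x^2 + 14x + 14), pattern 3+1+1+1. No other pattern occurs in this range, so the set of observed cycle types is {4+2, 3+3, 2+2+1+1, 3+1+1+1}. The candidates containing elements of all these cycle types are (C_3 x C_3) : C_4 (6T10) of order 36, A_6 (6T15) of order 360; the others are excluded. The observed types are precisely the cycle types that occur in (C_3 x C_3) : C_4 (6T10) (apart from the identity). Each of the other remaining candidates has further cycle types, and by the Chebotarev density theorem the matching factorization patterns would occur for a proportion of primes equal to their share of the group: A_6 (6T15) additionally contains elements of type 5+1 (144 of its 360 elements, about 40% of primes). None of the 19 primes tested shows any such pattern (for each of these groups the chance of that is below 10^-4), which rules them out. Hence G = (C_3 x C_3) : C_4 (6T10), of order 36. The Galois group (C_3 x C_3) : C_4 (6T10) has order 36, so the splitting field has degree 36 over Q.

36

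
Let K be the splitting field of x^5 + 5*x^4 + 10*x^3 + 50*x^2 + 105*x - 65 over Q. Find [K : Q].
20

The degree of the splitting field over Q equals the order of the Galois group, so first determine the group. The polynomial f is an irreducible quintic over Q, so G = Gal(f/Q) is a transitive subgroup of S_5: one of C_5 (5T1, order 5), D_5 (5T2, order 10), F_20 (5T3, order 20), A_5 (5T4, order 60) or S_5 (5T5, order 120). The discriminant of f is 574944050000, which is not a perfect square, so G is not contained in A_5. The transitive groups of degree 5 not contained in A_5 are: F_20 (5T3, order 20), S_5 (5T5, order 120). By Dedekind's theorem, for a prime p not dividing disc(f) the degrees of the irreducible factors of f mod p form the cycle type of an element of G. Factoring f modulo the 18 such primes p <= 71 (skipping 2, 5, which divide the discriminant), each new pattern first appears at: mod 3: f = (x + 1)(x^4 + x^3 + 2x + 1), pattern 4+1; mod 11: f = (x^5 + 5x^4 + 10x^3 + 6x^2 + 6x + 1), pattern 5; mod 19: f = (x + 3)(x^2 + 8x + 8)(x^2 + 13x + 6), pattern 2+2+1. No other pattern occurs in this range, so the set of observed cycle types is {4+1, 5, 2+2+1}. The candidates containing elements of all these cycle types are F_20 (5T3) of order 20, S_5 (5T5) of order 120; the others are excluded. The observed types are precisely the cycle types that occur in F_20 (5T3) (apart from the identity). Each of the other remaining candidates has further cycle types, and by the Chebotarev density theorem the matching factorization patterns would occur for a proportion of primes equal to their share of the group: S_5 (5T5) additionally contains elements of type 3+2, 3+1+1, 2+1+1+1 (50 of its 120 elements, about 42% of primes). None of the 18 primes tested shows any such pattern (for each of these groups the chance of that is below 10^-4), which rules them out. Hence G = F_20 (5T3), of order 20. The Galois group F_20 (5T3) has order 20, so the splitting field has degree 20 over Q.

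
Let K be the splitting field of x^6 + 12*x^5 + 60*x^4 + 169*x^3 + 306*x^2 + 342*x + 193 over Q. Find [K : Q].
The degree of the splitting field over Q equals the order of the Galois group, so first determine the group. The polynomial f is an irreducible sextic over Q, so G = Gal(f/Q) is one of the 16 transitive subgroups 6T1, ..., 6T16 of S_6. The discriminant of f is -945145936107, which is not a perfect square, so G is not contained in A_6. The transitive groups of degree 6 not contained in A_6 are: C_6 (6T1, order 6), S_3 (6T2, order 6), D_6 (6T3, order 12), C_3 x S_3 (6T5, order 18), A_4 x C_2 (6T6, order 24), S_4 (6T8, order 24), S_3 x S_3 (6T9, order 36), S_4 x C_2 (6T11, order 48), (S_3 x S_3) : C_2 (6T13, order 72), PGL(2,5) (6T14, order 120), S_6 (6T16, order 720). By Dedekind's theorem, for a prime p not dividing disc(f) the degrees of the irreducible factors of f mod p form the cycle type of an element of G. Factoring f modulo the 27 such primes p <= 127 (skipping 3, 17, 19, 43, which divide the discriminant), each new pattern first appears at: mod 2: f = (x^6 + x^3 + 1), pattern 6; mod 7: f = (x + 2)(x^2 + 4x + 1)(x^3 + 6x^2 + x + 2), pattern 3+2+1; mod 11: f = (x^2 + 6x + 7)(x^4 + 6x^3 + 6x^2 + 3x + 4), pattern 4+2; mod 13: f = (x + 6)(x + 8)(x^2 + 11)(x^2 + 11x + 3), pattern 2+2+1+1; mod 61: f = (x + 8)(x + 22)(x + 37)(x + 51)(x^2 + 16x + 57), pattern 2+1+1+1+1; mod 97: f = (x + 15)(x + 27)(x + 61)(x^3 + 6x^2 + 64x + 55), pattern 3+1+1+1; mod 113: f = (x^2 + 4x + 41)(x^2 + 56x + 30)(x^2 + 65x + 46), pattern 2+2+2; mod 127: f = (x^3 + 6x^2 + 61x + 3)(x^3 + 6x^2 + 90x + 22), pattern 3+3. No other pattern occurs in this range, so the set of observed cycle types is {6, 3+2+1, 4+2, 2+2+1+1, 2+1+1+1+1, 3+1+1+1, 2+2+2, 3+3}. The candidates containing elements of all these cycle types are (S_3 x S_3) : C_2 (6T13) of order 72, S_6 (6T16) of order 720; the others are excluded. The observed types are precisely the cycle types that occur in (S_3 x S_3) : C_2 (6T13) (apart from the identity). Each of the other remaining candidates has further cycle types, and by the Chebotarev density theorem the matching factorization patterns would occur for a proportion of primes equal to their share of the group: S_6 (6T16) additionally contains elements of type 5+1, 4+1+1 (234 of its 720 elements, about 32% of primes). None of the 27 primes tested shows any such pattern (for each of these groups the chance of that is below 10^-4), which rules them out. Hence G = (S_3 x S_3) : C_2 (6T13), of order 72. The Galois group (S_3 x S_3) : C_2 (6T13) has order 72, so the splitting field has degree 72 over Q.

72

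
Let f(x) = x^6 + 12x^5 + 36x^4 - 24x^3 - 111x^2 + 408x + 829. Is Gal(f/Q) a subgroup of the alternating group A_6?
The polynomial is irreducible of degree 6 over Q. Its discriminant is -9221581132716096, which is not a perfect square. A Galois group lies in the alternating group exactly when the discriminant is a square in Q, so the Galois group (A_4 x C_2) is not contained in A_6.

No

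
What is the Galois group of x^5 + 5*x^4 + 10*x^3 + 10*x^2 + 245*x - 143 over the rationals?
The polynomial f is an irreducible quintic over Q, so G = Gal(f/Q) is a transitive subgroup of S_5: one of C_5 (5T1, order 5), D_5 (5T2, order 10), F_20 (5T3, order 20), A_5 (5T4, order 60) or S_5 (5T5, order 120). The discriminant of f is 271790899200000, which is not a perfect square, so G is not contained in A_5. The transitive groups of degree 5 not contained in A_5 are: F_20 (5T3, order 20), S_5 (5T5, order 120). By Dedekind's theorem, for a prime p not dividing disc(f) the degrees of the irreducible factors of f mod p form the cycle type of an element of G. Factoring f modulo the 18 such primes p <= 73 (skipping 2, 3, 5, which divide the discriminant), each new pattern first appears at: mod 7: f = (x + 3)(x^4 + 2x^3 + 4x^2 + 5x + 6), pattern 4+1; mod 11: f = (x)(x^2 + 7x + 9)(x^2 + 9x + 4), pattern 2+2+1; mod 19: f = (x^5 + 5x^4 + 10x^3 + 10x^2 + 17x + 9), pattern 5. No other pattern occurs in this range, so the set of observed cycle types is {4+1, 2+2+1, 5}. The candidates containing elements of all these cycle types are F_20 (5T3) of order 20, S_5 (5T5) of order 120; the others are excluded. The observed types are precisely the cycle types that occur in F_20 (5T3) (apart from the identity). Each of the other remaining candidates has further cycle types, and by the Chebotarev density theorem the matching factorization patterns would occur for a proportion of primes equal to their share of the group: S_5 (5T5) additionally contains elements of type 3+2, 3+1+1, 2+1+1+1 (50 of its 120 elements, about 42% of primes). None of the 18 primes tested shows any such pattern (for each of these groups the chance of that is below 10^-4), which rules them out. Hence G = F_20 (5T3), of order 20.

F_20 (order 20)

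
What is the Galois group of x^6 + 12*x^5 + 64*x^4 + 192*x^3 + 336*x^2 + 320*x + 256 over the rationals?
The polynomial f is an irreducible sextic over Q, so G = Gal(f/Q) is one of the 16 transitive subgroups 6T1, ..., 6T16 of S_6. The discriminant of f is -1849378557919232, which is not a perfect square, so G is not contained in A_6. The transitive groups of degree 6 not contained in A_6 are: C_6 (6T1, order 6), S_3 (6T2, order 6), D_6 (6T3, order 12), C_3 x S_3 (6T5, order 18), A_4 x C_2 (6T6, order 24), S_4 (6T8, order 24), S_3 x S_3 (6T9, order 36), S_4 x C_2 (6T11, order 48), (S_3 x S_3) : C_2 (6T13, order 72), PGL(2,5) (6T14, order 120), S_6 (6T16, order 720). By Dedekind's theorem, for a prime p not dividing disc(f) the degrees of the irreducible factors of f mod p form the cycle type of an element of G. Factoring f modulo the 29 such primes p <= 127 (skipping 2, 29, which divide the discriminant), each new pattern first appears at: mod 3: f = (x^3 + x^2 + 2x + 1)(x^3 + 2x^2 + 1), pattern 3+3; mod 5: f = (x^6 + 2x^5 + 4x^4 + 2x^3 + x^2 + 1), pattern 6; mod 7: f = (x + 1)(x + 3)(x^4 + x^3 + x^2 + 3x + 6), pattern 4+1+1; mod 17: f = (x + 9)(x + 12)(x^2 + 5)(x^2 + 8x + 4), pattern 2+2+1+1; mod 23: f = (x^2 + x + 8)(x^2 + 4x + 20)(x^2 + 7x + 20), pattern 2+2+2; mod 67: f = (x^2 + 4x + 60)(x^4 + 8x^3 + 39x^2 + 25x + 40), pattern 4+2; mod 127: f = (x + 9)(x + 49)(x + 82)(x + 122)(x^2 + 4x + 107), pattern 2+1+1+1+1. No other pattern occurs in this range, so the set of observed cycle types is {3+3, 6, 4+1+1, 2+2+1+1, 2+2+2, 4+2, 2+1+1+1+1}. The candidates containing elements of all these cycle types are S_4 x C_2 (6T11) of order 48, S_6 (6T16) of order 720; the others are excluded. The observed types are precisely the cycle types that occur in S_4 x C_2 (6T11) (apart from the identity). Each of the other remaining candidates has further cycle types, and by the Chebotarev density theorem the matching factorization patterns would occur for a proportion of primes equal to their share of the group: S_6 (6T16) additionally contains elements of type 5+1, 3+2+1, 3+1+1+1 (304 of its 720 elements, about 42% of primes). None of the 29 primes tested shows any such pattern (for each of these groups the chance of that is below 10^-4), which rules them out. Hence G = S_4 x C_2 (6T11), of order 48.

S_4 x C_2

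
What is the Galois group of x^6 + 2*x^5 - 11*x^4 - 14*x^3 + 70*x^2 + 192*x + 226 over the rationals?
The polynomial f is an irreducible sextic over Q, so G = Gal(f/Q) is one of the 16 transitive subgroups 6T1, ..., 6T16 of S_6. The discriminant of f is -997977239592192, which is not a perfect square, so G is not contained in A_6. The transitive groups of degree 6 not contained in A_6 are: C_6 (6T1, order 6), S_3 (6T2, order 6), D_6 (6T3, order 12), C_3 x S_3 (6T5, order 18), A_4 x C_2 (6T6, order 24), S_4 (6T8, order 24), S_3 x S_3 (6T9, order 36), S_4 x C_2 (6T11, order 48), (S_3 x S_3) : C_2 (6T13, order 72), PGL(2,5) (6T14, order 120), S_6 (6T16, order 720). By Dedekind's theorem, for a prime p not dividing disc(f) the degrees of the irreducible factors of f mod p form the cycle type of an element of G. Factoring f modulo the 26 such primes p <= 113 (skipping 2, 3, 37, 73, which divide the discriminant), each new pattern first appears at: mod 5: f = (x + 3)(x^2 + 3x + 3)(x^3 + x^2 + x + 4), pattern 3+2+1; mod 7: f = (x^2 + 4)(x^4 + 2x^3 + 6x^2 + 6x + 4), pattern 4+2; mod 17: f = (x^3 + x^2 + x + 8)(x^3 + x^2 + 4x + 7), pattern 3+3; mod 19: f = (x^2 + 3x + 12)(x^2 + 6x + 13)(x^2 + 12x + 9), pattern 2+2+2; mod 31: f = (x^6 + 2x^5 + 20x^4 + 17x^3 + 8x^2 + 6x + 9), pattern 6; mod 41: f = (x + 19)(x + 30)(x + 34)(x^3 + x^2 + 7x + 11), pattern 3+1+1+1; mod 53: f = (x + 1)(x + 50)(x^2 + 26)(x^2 + 4x + 27), pattern 2+2+1+1; mod 113: f = (x)(x + 48)(x + 85)(x + 94)(x^2 + x + 17), pattern 2+1+1+1+1. No other pattern occurs in this range, so the set of observed cycle types is {3+2+1, 4+2, 3+3, 2+2+2, 6, 3+1+1+1, 2+2+1+1, 2+1+1+1+1}. The candidates containing elements of all these cycle types are (S_3 x S_3) : C_2 (6T13) of order 72, S_6 (6T16) of order 720; the others are excluded. The observed types are precisely the cycle types that occur in (S_3 x S_3) : C_2 (6T13) (apart from the identity). Each of the other remaining candidates has further cycle types, and by the Chebotarev density theorem the matching factorization patterns would occur for a proportion of primes equal to their share of the group: S_6 (6T16) additionally contains elements of type 5+1, 4+1+1 (234 of its 720 elements, about 32% of primes). None of the 26 primes tested shows any such pattern (for each of these groups the chance of that is below 10^-4), which rules them out. Hence G = (S_3 x S_3) : C_2 (6T13), of order 72.

(S_3 x S_3) : C_2, the group 6T13 of order 72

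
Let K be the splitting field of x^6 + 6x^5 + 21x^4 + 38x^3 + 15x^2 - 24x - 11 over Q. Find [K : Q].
36

The degree of the splitting field over Q equals the order of the Galois group, so first determine the group. The polynomial f is an irreducible sextic over Q, so G = Gal(f/Q) is one of the 16 transitive subgroups 6T1, ..., 6T16 of S_6. The discriminant of f is 14154124032, which is not a perfect square, so G is not contained in A_6. The transitive groups of degree 6 not contained in A_6 are: C_6 (6T1, order 6), S_3 (6T2, order 6), D_6 (6T3, order 12), C_3 x S_3 (6T5, order 18), A_4 x C_2 (6T6, order 24), S_4 (6T8, order 24), S_3 x S_3 (6T9, order 36), S_4 x C_2 (6T11, order 48), (S_3 x S_3) : C_2 (6T13, order 72), PGL(2,5) (6T14, order 120), S_6 (6T16, order 720). By Dedekind's theorem, for a prime p not dividing disc(f) the degrees of the irreducible factors of f mod p form the cycle type of an element of G. Factoring f modulo the 22 such primes p <= 97 (skipping 2, 3, 53, which divide the discriminant), each new pattern first appears at: mod 5: f = (x^6 + x^5 + x^4 + 3x^3 + x + 4), pattern 6; mod 11: f = (x)(x + 4)(x^2 + 3x + 10)(x^2 + 10x + 6), pattern 2+2+1+1; mod 13: f = (x + 8)(x + 10)(x + 11)(x^3 + 3x^2 + 7x + 6), pattern 3+1+1+1; mod 31: f = (x^2 + x + 18)(x^2 + 9x + 25)(x^2 + 27x + 9), pattern 2+2+2; mod 97: f = (x^3 + 3x^2 + 36x + 21)(x^3 + 3x^2 + 73x + 78), pattern 3+3. No other pattern occurs in this range, so the set of observed cycle types is {6, 2+2+1+1, 3+1+1+1, 2+2+2, 3+3}. The candidates containing elements of all these cycle types are S_3 x S_3 (6T9) of order 36, (S_3 x S_3) : C_2 (6T13) of order 72, S_6 (6T16) of order 720; the others are excluded. The observed types are precisely the cycle types that occur in S_3 x S_3 (6T9) (apart from the identity). Each of the other remaining candidates has further cycle types, and by the Chebotarev density theorem the matching factorization patterns would occur for a proportion of primes equal to their share of the group: (S_3 x S_3) : C_2 (6T13) additionally contains elements of type 4+2, 3+2+1, 2+1+1+1+1 (36 of its 72 elements, about 50% of primes); S_6 (6T16) additionally contains elements of type 5+1, 4+2, 4+1+1, 3+2+1, 2+1+1+1+1 (459 of its 720 elements, about 64% of primes). None of the 22 primes tested shows any such pattern (for each of these groups the chance of that is below 10^-4), which rules them out. Hence G = S_3 x S_3 (6T9), of order 36. The Galois group S_3 x S_3 (6T9) has order 36, so the splitting field has degree 36 over Q.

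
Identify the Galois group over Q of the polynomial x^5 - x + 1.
The polynomial f is an irreducible quintic over Q, so G = Gal(f/Q) is a transitive subgroup of S_5: one of C_5 (5T1, order 5), D_5 (5T2, order 10), F_20 (5T3, order 20), A_5 (5T4, order 60) or S_5 (5T5, order 120). The discriminant of f is 2869, which is not a perfect square, so G is not contained in A_5. The transitive groups of degree 5 not contained in A_5 are: F_20 (5T3, order 20), S_5 (5T5, order 120). By Dedekind's theorem, for a prime p not dividing disc(f) the degrees of the irreducible factors of f mod p form the cycle type of an element of G. Factoring f modulo the first such prime p = 2, each new pattern first appears at: mod 2: f = (x^2 + x + 1)(x^3 + x^2 + 1), pattern 3+2. No other pattern occurs in this range, so the set of observed cycle types is {3+2}. Among the candidates above, the only group containing elements of all these cycle types is S_5 (5T5) — F_20 (5T3) lacks at least one of them. Hence G = S_5 (5T5), of order 120.

S_5, the symmetric group on 5 letters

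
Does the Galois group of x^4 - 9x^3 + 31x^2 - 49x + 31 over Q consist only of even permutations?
The polynomial is irreducible of degree 4 over Q. Its discriminant is 125, which is not a perfect square. A Galois group lies in the alternating group exactly when the discriminant is a square in Q, so the Galois group (C_4) is not contained in A_4.

No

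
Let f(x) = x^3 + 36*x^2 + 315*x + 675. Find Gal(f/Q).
The polynomial is an irreducible cubic over Q and its discriminant is 3080025 = 1755^2, a perfect square. For an irreducible cubic, a square discriminant forces the Galois group to be A_3, the cyclic group of order 3.

3T1: C_3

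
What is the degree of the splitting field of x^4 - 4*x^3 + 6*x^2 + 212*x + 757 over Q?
The degree of the splitting field over Q equals the order of the Galois group, so first determine the group. The polynomial is an irreducible quartic over Q and its discriminant is 176319369216 = 419904^2, a perfect square, so the Galois group is contained in A_4. The resolvent cubic y^3 - 6*y^2 - 3876*y - 38888 is irreducible over Q. An irreducible resolvent with square discriminant gives A_4. The Galois group A_4 (4T4) has order 12, so the splitting field has degree 12 over Q.

12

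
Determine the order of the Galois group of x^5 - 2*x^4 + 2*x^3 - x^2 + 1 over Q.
The degree of the splitting field over Q equals the order of the Galois group, so first determine the group. The polynomial f is an irreducible quintic over Q, so G = Gal(f/Q) is a transitive subgroup of S_5: one of C_5 (5T1, order 5), D_5 (5T2, order 10), F_20 (5T3, order 20), A_5 (5T4, order 60) or S_5 (5T5, order 120). The discriminant of f is 2209 = 47^2, a perfect square, so G is contained in A_5. The transitive groups of degree 5 contained in A_5 are: C_5 (5T1, order 5), D_5 (5T2, order 10), A_5 (5T4, order 60). By Dedekind's theorem, for a prime p not dividing disc(f) the degrees of the irreducible factors of f mod p form the cycle type of an element of G. Factoring f modulo the 23 such primes p <= 89 (skipping 47, which divides the discriminant), each new pattern first appears at: mod 2: f = (x^5 + x^2 + 1), pattern 5; mod 5: f = (x + 1)(x^2 + 2)(x^2 + 2x + 3), pattern 2+2+1; mod 83: f = (x + 2)(x + 12)(x + 15)(x + 23)(x + 29), pattern 1+1+1+1+1. No other pattern occurs in this range, so the set of observed cycle types is {5, 2+2+1, 1+1+1+1+1}. The candidates containing elements of all these cycle types are D_5 (5T2) of order 10, A_5 (5T4) of order 60; the others are excluded. The observed types are precisely the cycle types that occur in D_5 (5T2). Each of the other remaining candidates has further cycle types, and by the Chebotarev density theorem the matching factorization patterns would occur for a proportion of primes equal to their share of the group: A_5 (5T4) additionally contains elements of type 3+1+1 (20 of its 60 elements, about 33% of primes). None of the 23 primes tested shows any such pattern (for each of these groups the chance of that is below 10^-4), which rules them out. Hence G = D_5 (5T2), of order 10. The Galois group D_5 (5T2) has order 10, so the splitting field has degree 10 over Q.

10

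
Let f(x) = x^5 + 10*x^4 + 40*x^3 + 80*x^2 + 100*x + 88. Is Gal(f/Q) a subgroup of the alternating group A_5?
The polynomial is irreducible of degree 5 over Q. Its discriminant is 1024000000 = 32000^2, a perfect square. A Galois group lies in the alternating group exactly when the discriminant is a square in Q, so the Galois group (A_5) is contained in A_5.

Yes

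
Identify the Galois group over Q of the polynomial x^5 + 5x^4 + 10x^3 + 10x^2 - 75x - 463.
The polynomial f is an irreducible quintic over Q, so G = Gal(f/Q) is a transitive subgroup of S_5: one of C_5 (5T1, order 5), D_5 (5T2, order 10), F_20 (5T3, order 20), A_5 (5T4, order 60) or S_5 (5T5, order 120). The discriminant of f is 67108864000000 = 8192000^2, a perfect square, so G is contained in A_5. The transitive groups of degree 5 contained in A_5 are: C_5 (5T1, order 5), D_5 (5T2, order 10), A_5 (5T4, order 60). By Dedekind's theorem, for a prime p not dividing disc(f) the degrees of the irreducible factors of f mod p form the cycle type of an element of G. Factoring f modulo the 23 such primes p <= 97 (skipping 2, 5, which divide the discriminant), each new pattern first appears at: mod 3: f = (x + 1)(x^2 + 1)(x^2 + x + 2), pattern 2+2+1; mod 7: f = (x^5 + 5x^4 + 3x^3 + 3x^2 + 2x + 6), pattern 5. No other pattern occurs in this range, so the set of observed cycle types is {2+2+1, 5}. The candidates containing elements of all these cycle types are D_5 (5T2) of order 10, A_5 (5T4) of order 60; the others are excluded. The observed types are precisely the cycle types that occur in D_5 (5T2) (apart from the identity). Each of the other remaining candidates has further cycle types, and by the Chebotarev density theorem the matching factorization patterns would occur for a proportion of primes equal to their share of the group: A_5 (5T4) additionally contains elements of type 3+1+1 (20 of its 60 elements, about 33% of primes). None of the 23 primes tested shows any such pattern (for each of these groups the chance of that is below 10^-4), which rules them out. Hence G = D_5 (5T2), of order 10.

D_5, the dihedral group of order 10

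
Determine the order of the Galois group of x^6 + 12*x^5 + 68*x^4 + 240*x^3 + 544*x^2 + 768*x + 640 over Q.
72

The degree of the splitting field over Q equals the order of the Galois group, so first determine the group. The polynomial f is an irreducible sextic over Q, so G = Gal(f/Q) is one of the 16 transitive subgroups 6T1, ..., 6T16 of S_6. The discriminant of f is -201485505789952, which is not a perfect square, so G is not contained in A_6. The transitive groups of degree 6 not contained in A_6 are: C_6 (6T1, order 6), S_3 (6T2, order 6), D_6 (6T3, order 12), C_3 x S_3 (6T5, order 18), A_4 x C_2 (6T6, order 24), S_4 (6T8, order 24), S_3 x S_3 (6T9, order 36), S_4 x C_2 (6T11, order 48), (S_3 x S_3) : C_2 (6T13, order 72), PGL(2,5) (6T14, order 120), S_6 (6T16, order 720). By Dedekind's theorem, for a prime p not dividing disc(f) the degrees of the irreducible factors of f mod p form the cycle type of an element of G. Factoring f modulo the 29 such primes p <= 113 (skipping 2, which divides the discriminant), each new pattern first appears at: mod 3: f = (x^6 + 2x^4 + x^2 + 1), pattern 6; mod 5: f = (x)(x^2 + x + 1)(x^3 + x^2 + x + 3), pattern 3+2+1; mod 7: f = (x^2 + 2x + 3)(x^4 + 3x^3 + 3x^2 + x + 1), pattern 4+2; mod 17: f = (x^3 + 6x^2 + 16x + 5)(x^3 + 6x^2 + 16x + 9), pattern 3+3; mod 19: f = (x^2 + 5x + 15)(x^2 + 9x + 15)(x^2 + 17x + 2), pattern 2+2+2; mod 37: f = (x + 7)(x + 33)(x^2 + 10x + 19)(x^2 + 36x + 23), pattern 2+2+1+1; mod 41: f = (x + 5)(x + 6)(x + 36)(x^3 + 6x^2 + 16x + 34), pattern 3+1+1+1; mod 113: f = (x + 24)(x + 44)(x + 47)(x + 48)(x^2 + 75x + 106), pattern 2+1+1+1+1. No other pattern occurs in this range, so the set of observed cycle types is {6, 3+2+1, 4+2, 3+3, 2+2+2, 2+2+1+1, 3+1+1+1, 2+1+1+1+1}. The candidates containing elements of all these cycle types are (S_3 x S_3) : C_2 (6T13) of order 72, S_6 (6T16) of order 720; the others are excluded. The observed types are precisely the cycle types that occur in (S_3 x S_3) : C_2 (6T13) (apart from the identity). Each of the other remaining candidates has further cycle types, and by the Chebotarev density theorem the matching factorization patterns would occur for a proportion of primes equal to their share of the group: S_6 (6T16) additionally contains elements of type 5+1, 4+1+1 (234 of its 720 elements, about 32% of primes). None of the 29 primes tested shows any such pattern (for each of these groups the chance of that is below 10^-4), which rules them out. Hence G = (S_3 x S_3) : C_2 (6T13), of order 72. The Galois group (S_3 x S_3) : C_2 (6T13) has order 72, so the splitting field has degree 72 over Q.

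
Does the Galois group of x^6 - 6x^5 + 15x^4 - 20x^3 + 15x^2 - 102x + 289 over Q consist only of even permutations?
No

The polynomial is irreducible of degree 6 over Q. Its discriminant is -9727331052552192, which is not a perfect square. A Galois group lies in the alternating group exactly when the discriminant is a square in Q, so the Galois group ((S_3 x S_3) : C_2) is not contained in A_6.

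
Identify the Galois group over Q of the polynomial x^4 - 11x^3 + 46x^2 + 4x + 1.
The polynomial is an irreducible quartic over Q and its discriminant is 25425125, which is not a perfect square, so the Galois group is not contained in A_4. The resolvent cubic y^3 - 46*y^2 - 48*y + 47 has exactly one rational root, so the Galois group is C_4 or D_4. The quartic becomes reducible over Q(sqrt(disc)), so the group is C_4.

C_4 (order 4)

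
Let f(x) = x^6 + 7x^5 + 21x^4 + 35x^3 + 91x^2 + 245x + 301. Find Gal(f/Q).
C_6, the cyclic group of order 6

The polynomial f is an irreducible sextic over Q, so G = Gal(f/Q) is one of the 16 transitive subgroups 6T1, ..., 6T16 of S_6. The discriminant of f is -423386583897823, which is not a perfect square, so G is not contained in A_6. The transitive groups of degree 6 not contained in A_6 are: C_6 (6T1, order 6), S_3 (6T2, order 6), D_6 (6T3, order 12), C_3 x S_3 (6T5, order 18), A_4 x C_2 (6T6, order 24), S_4 (6T8, order 24), S_3 x S_3 (6T9, order 36), S_4 x C_2 (6T11, order 48), (S_3 x S_3) : C_2 (6T13, order 72), PGL(2,5) (6T14, order 120), S_6 (6T16, order 720). By Dedekind's theorem, for a prime p not dividing disc(f) the degrees of the irreducible factors of f mod p form the cycle type of an element of G. Factoring f modulo the 37 such primes p <= 173 (skipping 7, 13, 29, which divide the discriminant), each new pattern first appears at: mod 2: f = (x^3 + x + 1)(x^3 + x^2 + 1), pattern 3+3; mod 3: f = (x^6 + x^5 + 2x^3 + x^2 + 2x + 1), pattern 6; mod 41: f = (x^2 + 11x + 23)(x^2 + 38x + 14)(x^2 + 40x + 25), pattern 2+2+2; mod 43: f = (x)(x + 16)(x + 21)(x + 28)(x + 34)(x + 37), pattern 1+1+1+1+1+1. No other pattern occurs in this range, so the set of observed cycle types is {3+3, 6, 2+2+2, 1+1+1+1+1+1}. The candidates containing elements of all these cycle types are C_6 (6T1) of order 6, D_6 (6T3) of order 12, C_3 x S_3 (6T5) of order 18, A_4 x C_2 (6T6) of order 24, S_3 x S_3 (6T9) of order 36, S_4 x C_2 (6T11) of order 48, (S_3 x S_3) : C_2 (6T13) of order 72, PGL(2,5) (6T14) of order 120, S_6 (6T16) of order 720; the others are excluded. The observed types are precisely the cycle types that occur in C_6 (6T1). Each of the other remaining candidates has further cycle types, and by the Chebotarev density theorem the matching factorization patterns would occur for a proportion of primes equal to their share of the group: D_6 (6T3) additionally contains elements of type 2+2+1+1 (3 of its 12 elements, about 25% of primes); C_3 x S_3 (6T5) additionally contains elements of type 3+1+1+1 (4 of its 18 elements, about 22% of primes); A_4 x C_2 (6T6) additionally contains elements of type 2+2+1+1, 2+1+1+1+1 (6 of its 24 elements, about 25% of primes); S_3 x S_3 (6T9) additionally contains elements of type 3+1+1+1, 2+2+1+1 (13 of its 36 elements, about 36% of primes); S_4 x C_2 (6T11) additionally contains elements of type 4+2, 4+1+1, 2+2+1+1, 2+1+1+1+1 (24 of its 48 elements, about 50% of primes); (S_3 x S_3) : C_2 (6T13) additionally contains elements of type 4+2, 3+2+1, 3+1+1+1, 2+2+1+1, 2+1+1+1+1 (49 of its 72 elements, about 68% of primes); PGL(2,5) (6T14) additionally contains elements of type 5+1, 4+1+1, 2+2+1+1 (69 of its 120 elements, about 58% of primes); S_6 (6T16) additionally contains elements of type 5+1, 4+2, 4+1+1, 3+2+1, 3+1+1+1, 2+2+1+1, 2+1+1+1+1 (544 of its 720 elements, about 76% of primes). None of the 37 primes tested shows any such pattern (for each of these groups the chance of that is below 10^-4), which rules them out. Hence G = C_6 (6T1), of order 6.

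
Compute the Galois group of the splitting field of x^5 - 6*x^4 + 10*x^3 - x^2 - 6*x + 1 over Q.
5T1: C_5

The polynomial f is an irreducible quintic over Q, so G = Gal(f/Q) is a transitive subgroup of S_5: one of C_5 (5T1, order 5), D_5 (5T2, order 10), F_20 (5T3, order 20), A_5 (5T4, order 60) or S_5 (5T5, order 120). The discriminant of f is 14641 = 121^2, a perfect square, so G is contained in A_5. The transitive groups of degree 5 contained in A_5 are: C_5 (5T1, order 5), D_5 (5T2, order 10), A_5 (5T4, order 60). By Dedekind's theorem, for a prime p not dividing disc(f) the degrees of the irreducible factors of f mod p form the cycle type of an element of G. Factoring f modulo the 14 such primes p <= 47 (skipping 11, which divides the discriminant), each new pattern first appears at: mod 2: f = (x^5 + x^2 + 1), pattern 5; mod 23: f = (x + 3)(x + 5)(x + 9)(x + 10)(x + 13), pattern 1+1+1+1+1. No other pattern occurs in this range, so the set of observed cycle types is {5, 1+1+1+1+1}. The candidates containing elements of all these cycle types are C_5 (5T1) of order 5, D_5 (5T2) of order 10, A_5 (5T4) of order 60; the others are excluded. The observed types are precisely the cycle types that occur in C_5 (5T1). Each of the other remaining candidates has further cycle types, and by the Chebotarev density theorem the matching factorization patterns would occur for a proportion of primes equal to their share of the group: D_5 (5T2) additionally contains elements of type 2+2+1 (5 of its 10 elements, about 50% of primes); A_5 (5T4) additionally contains elements of type 3+1+1, 2+2+1 (35 of its 60 elements, about 58% of primes). None of the 14 primes tested shows any such pattern (for each of these groups the chance of that is below 10^-4), which rules them out. Hence G = C_5 (5T1), of order 5.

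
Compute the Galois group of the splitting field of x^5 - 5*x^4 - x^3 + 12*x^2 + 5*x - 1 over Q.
The polynomial f is an irreducible quintic over Q, so G = Gal(f/Q) is a transitive subgroup of S_5: one of C_5 (5T1, order 5), D_5 (5T2, order 10), F_20 (5T3, order 20), A_5 (5T4, order 60) or S_5 (5T5, order 120). The discriminant of f is 7745089 = 2783^2, a perfect square, so G is contained in A_5. The transitive groups of degree 5 contained in A_5 are: C_5 (5T1, order 5), D_5 (5T2, order 10), A_5 (5T4, order 60). By Dedekind's theorem, for a prime p not dividing disc(f) the degrees of the irreducible factors of f mod p form the cycle type of an element of G. Factoring f modulo the 14 such primes p <= 53 (skipping 11, 23, which divide the discriminant), each new pattern first appears at: mod 2: f = (x^5 + x^4 + x^3 + x + 1), pattern 5; mod 43: f = (x + 12)(x + 15)(x + 31)(x + 32)(x + 34), pattern 1+1+1+1+1. No other pattern occurs in this range, so the set of observed cycle types is {5, 1+1+1+1+1}. The candidates containing elements of all these cycle types are C_5 (5T1) of order 5, D_5 (5T2) of order 10, A_5 (5T4) of order 60; the others are excluded. The observed types are precisely the cycle types that occur in C_5 (5T1). Each of the other remaining candidates has further cycle types, and by the Chebotarev density theorem the matching factorization patterns would occur for a proportion of primes equal to their share of the group: D_5 (5T2) additionally contains elements of type 2+2+1 (5 of its 10 elements, about 50% of primes); A_5 (5T4) additionally contains elements of type 3+1+1, 2+2+1 (35 of its 60 elements, about 58% of primes). None of the 14 primes tested shows any such pattern (for each of these groups the chance of that is below 10^-4), which rules them out. Hence G = C_5 (5T1), of order 5.

C_5 (also written C5)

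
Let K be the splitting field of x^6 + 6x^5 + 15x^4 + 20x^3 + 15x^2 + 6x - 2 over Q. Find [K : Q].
12

The degree of the splitting field over Q equals the order of the Galois group, so first determine the group. The polynomial f is an irreducible sextic over Q, so G = Gal(f/Q) is one of the 16 transitive subgroups 6T1, ..., 6T16 of S_6. The discriminant of f is 11337408, which is not a perfect square, so G is not contained in A_6. The transitive groups of degree 6 not contained in A_6 are: C_6 (6T1, order 6), S_3 (6T2, order 6), D_6 (6T3, order 12), C_3 x S_3 (6T5, order 18), A_4 x C_2 (6T6, order 24), S_4 (6T8, order 24), S_3 x S_3 (6T9, order 36), S_4 x C_2 (6T11, order 48), (S_3 x S_3) : C_2 (6T13, order 72), PGL(2,5) (6T14, order 120), S_6 (6T16, order 720). By Dedekind's theorem, for a prime p not dividing disc(f) the degrees of the irreducible factors of f mod p form the cycle type of an element of G. Factoring f modulo the 79 such primes p <= 419 (skipping 2, 3, which divide the discriminant), each new pattern first appears at: mod 5: f = (x^2 + 2)(x^2 + 2x + 4)(x^2 + 4x + 1), pattern 2+2+2; mod 7: f = (x^6 + 6x^5 + x^4 + 6x^3 + x^2 + 6x + 5), pattern 6; mod 11: f = (x + 4)(x + 9)(x^2 + 5x + 2)(x^2 + 10x + 7), pattern 2+2+1+1; mod 13: f = (x^3 + 3x^2 + 3x + 5)(x^3 + 3x^2 + 3x + 10), pattern 3+3; mod 61: f = (x + 3)(x + 27)(x + 29)(x + 34)(x + 36)(x + 60), pattern 1+1+1+1+1+1. No other pattern occurs in this range, so the set of observed cycle types is {2+2+2, 6, 2+2+1+1, 3+3, 1+1+1+1+1+1}. The candidates containing elements of all these cycle types are D_6 (6T3) of order 12, A_4 x C_2 (6T6) of order 24, S_3 x S_3 (6T9) of order 36, S_4 x C_2 (6T11) of order 48, (S_3 x S_3) : C_2 (6T13) of order 72, PGL(2,5) (6T14) of order 120, S_6 (6T16) of order 720; the others are excluded. The observed types are precisely the cycle types that occur in D_6 (6T3). Each of the other remaining candidates has further cycle types, and by the Chebotarev density theorem the matching factorization patterns would occur for a proportion of primes equal to their share of the group: A_4 x C_2 (6T6) additionally contains elements of type 2+1+1+1+1 (3 of its 24 elements, about 12% of primes); S_3 x S_3 (6T9) additionally contains elements of type 3+1+1+1 (4 of its 36 elements, about 11% of primes); S_4 x C_2 (6T11) additionally contains elements of type 4+2, 4+1+1, 2+1+1+1+1 (15 of its 48 elements, about 31% of primes); (S_3 x S_3) : C_2 (6T13) additionally contains elements of type 4+2, 3+2+1, 3+1+1+1, 2+1+1+1+1 (40 of its 72 elements, about 56% of primes); PGL(2,5) (6T14) additionally contains elements of type 5+1, 4+1+1 (54 of its 120 elements, about 45% of primes); S_6 (6T16) additionally contains elements of type 5+1, 4+2, 4+1+1, 3+2+1, 3+1+1+1, 2+1+1+1+1 (499 of its 720 elements, about 69% of primes). None of the 79 primes tested shows any such pattern (for each of these groups the chance of that is below 10^-4), which rules them out. Hence G = D_6 (6T3), of order 12. The Galois group D_6 (6T3) has order 12, so the splitting field has degree 12 over Q.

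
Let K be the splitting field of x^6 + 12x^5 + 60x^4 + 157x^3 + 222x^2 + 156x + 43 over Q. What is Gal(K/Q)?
The polynomial f is an irreducible sextic over Q, so G = Gal(f/Q) is one of the 16 transitive subgroups 6T1, ..., 6T16 of S_6. The discriminant of f is -177147, which is not a perfect square, so G is not contained in A_6. The transitive groups of degree 6 not contained in A_6 are: C_6 (6T1, order 6), S_3 (6T2, order 6), D_6 (6T3, order 12), C_3 x S_3 (6T5, order 18), A_4 x C_2 (6T6, order 24), S_4 (6T8, order 24), S_3 x S_3 (6T9, order 36), S_4 x C_2 (6T11, order 48), (S_3 x S_3) : C_2 (6T13, order 72), PGL(2,5) (6T14, order 120), S_6 (6T16, order 720). By Dedekind's theorem, for a prime p not dividing disc(f) the degrees of the irreducible factors of f mod p form the cycle type of an element of G. Factoring f modulo the 33 such primes p <= 139 (skipping 3, which divides the discriminant), each new pattern first appears at: mod 2: f = (x^6 + x^3 + 1), pattern 6; mod 7: f = (x + 3)(x + 4)(x + 6)(x^3 + 6x^2 + 5x + 4), pattern 3+1+1+1; mod 17: f = (x^2 + 5x + 13)(x^2 + 8x + 2)(x^2 + 16x + 1), pattern 2+2+2; mod 19: f = (x^3 + 6x^2 + 12x + 14)(x^3 + 6x^2 + 12x + 18), pattern 3+3; mod 73: f = (x + 15)(x + 23)(x + 24)(x + 31)(x + 32)(x + 33), pattern 1+1+1+1+1+1. No other pattern occurs in this range, so the set of observed cycle types is {6, 3+1+1+1, 2+2+2, 3+3, 1+1+1+1+1+1}. The candidates containing elements of all these cycle types are C_3 x S_3 (6T5) of order 18, S_3 x S_3 (6T9) of order 36, (S_3 x S_3) : C_2 (6T13) of order 72, S_6 (6T16) of order 720; the others are excluded. The observed types are precisely the cycle types that occur in C_3 x S_3 (6T5). Each of the other remaining candidates has further cycle types, and by the Chebotarev density theorem the matching factorization patterns would occur for a proportion of primes equal to their share of the group: S_3 x S_3 (6T9) additionally contains elements of type 2+2+1+1 (9 of its 36 elements, about 25% of primes); (S_3 x S_3) : C_2 (6T13) additionally contains elements of type 4+2, 3+2+1, 2+2+1+1, 2+1+1+1+1 (45 of its 72 elements, about 62% of primes); S_6 (6T16) additionally contains elements of type 5+1, 4+2, 4+1+1, 3+2+1, 2+2+1+1, 2+1+1+1+1 (504 of its 720 elements, about 70% of primes). None of the 33 primes tested shows any such pattern (for each of these groups the chance of that is below 10^-4), which rules them out. Hence G = C_3 x S_3 (6T5), of order 18.

C_3 x S_3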